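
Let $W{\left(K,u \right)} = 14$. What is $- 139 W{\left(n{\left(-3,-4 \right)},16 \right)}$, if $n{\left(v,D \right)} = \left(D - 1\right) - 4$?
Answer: $-1946$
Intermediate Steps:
$n{\left(v,D \right)} = -5 + D$ ($n{\left(v,D \right)} = \left(-1 + D\right) - 4 = -5 + D$)
$- 139 W{\left(n{\left(-3,-4 \right)},16 \right)} = \left(-139\right) 14 = -1946$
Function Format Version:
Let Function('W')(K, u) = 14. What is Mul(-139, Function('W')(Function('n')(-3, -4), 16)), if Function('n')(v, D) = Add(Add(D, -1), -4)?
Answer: -1946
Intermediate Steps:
Function('n')(v, D) = Add(-5, D) (Function('n')(v, D) = Add(Add(-1, D), -4) = Add(-5, D))
Mul(-139, Function('W')(Function('n')(-3, -4), 16)) = Mul(-139, 14) = -1946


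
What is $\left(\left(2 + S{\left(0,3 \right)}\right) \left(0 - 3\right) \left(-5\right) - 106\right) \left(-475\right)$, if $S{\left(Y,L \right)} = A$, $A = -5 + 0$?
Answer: $71725$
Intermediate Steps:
$A = -5$
$S{\left(Y,L \right)} = -5$
$\left(\left(2 + S{\left(0,3 \right)}\right) \left(0 - 3\right) \left(-5\right) - 106\right) \left(-475\right) = \left(\left(2 - 5\right) \left(0 - 3\right) \left(-5\right) - 106\right) \left(-475\right) = \left(- 3 \left(\left(-3\right) \left(-5\right)\right) - 106\right) \left(-475\right) = \left(\left(-3\right) 15 - 106\right) \left(-475\right) = \left(-45 - 106\right) \left(-475\right) = \left(-151\right) \left(-475\right) = 71725$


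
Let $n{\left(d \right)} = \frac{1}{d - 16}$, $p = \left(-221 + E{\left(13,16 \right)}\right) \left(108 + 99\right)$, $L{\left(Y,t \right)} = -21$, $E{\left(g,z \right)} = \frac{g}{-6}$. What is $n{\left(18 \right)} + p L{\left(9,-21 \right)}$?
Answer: $970106$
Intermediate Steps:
$E{\left(g,z \right)} = - \frac{g}{6}$ ($E{\left(g,z \right)} = g \left(- \frac{1}{6}\right) = - \frac{g}{6}$)
$p = - \frac{92391}{2}$ ($p = \left(-221 - \frac{13}{6}\right) \left(108 + 99\right) = \left(-221 - \frac{13}{6}\right) 207 = \left(- \frac{1339}{6}\right) 207 = - \frac{92391}{2} \approx -46196.0$)
$n{\left(d \right)} = \frac{1}{-16 + d}$
$n{\left(18 \right)} + p L{\left(9,-21 \right)} = \frac{1}{-16 + 18} - - \frac{1940211}{2} = \frac{1}{2} + \frac{1940211}{2} = 970106$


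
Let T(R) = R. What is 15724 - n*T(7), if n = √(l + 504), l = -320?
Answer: 15724 - 14*√46 ≈ 15629.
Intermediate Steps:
n = 2*√46 (n = √(-320 + 504) = √184 = 2*√46 ≈ 13.565)
15724 - n*T(7) = 15724 - 2*√46*7 = 15724 - 14*√46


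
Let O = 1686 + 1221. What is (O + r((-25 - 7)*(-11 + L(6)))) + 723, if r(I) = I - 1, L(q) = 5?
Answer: 3821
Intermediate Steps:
r(I) = -1 + I
O = 2907
(O + r((-25 - 7)*(-11 + L(6)))) + 723 = (2907 + (-1 + (-25 - 7)*(-11 + 5))) + 723 = (2907 + (-1 - 32*(-6))) + 723 = (2907 + (-1 + 192)) + 723 = (2907 + 191) + 723 = 3098 + 723 = 3821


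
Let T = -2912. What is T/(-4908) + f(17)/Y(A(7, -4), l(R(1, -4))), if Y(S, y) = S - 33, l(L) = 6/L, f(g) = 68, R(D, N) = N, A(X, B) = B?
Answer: -56500/45399 ≈ -1.2445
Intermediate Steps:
Y(S, y) = -33 + S
T/(-4908) + f(17)/Y(A(7, -4), l(R(1, -4))) = -2912/(-4908) + 68/(-33 - 4) = -2912*(-1/4908) + 68/(-37) = 728/1227 + 68*(-1/37) = 728/1227 - 68/37 = -56500/45399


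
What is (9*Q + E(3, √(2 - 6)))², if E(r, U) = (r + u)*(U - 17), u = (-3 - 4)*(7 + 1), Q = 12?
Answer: 1006845 - 213908*I ≈ 1.0068e+6 - 2.1391e+5*I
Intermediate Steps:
u = -56 (u = -7*8 = -56)
E(r, U) = (-56 + r)*(-17 + U) (E(r, U) = (r - 56)*(U - 17) = (-56 + r)*(-17 + U))
(9*Q + E(3, √(2 - 6)))² = (9*12 + (952 - 56*√(2 - 6) - 17*3 + √(2 - 6)*3))² = (108 + (952 - 112*I - 51 + √(-4)*3))² = (108 + (952 - 112*I - 51 + (2*I)*3))² = (108 + (952 - 112*I - 51 + 6*I))² = (108 + (901 - 106*I))² = (1009 - 106*I)²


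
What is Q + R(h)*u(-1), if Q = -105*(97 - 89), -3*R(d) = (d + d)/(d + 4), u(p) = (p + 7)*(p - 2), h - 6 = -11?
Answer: -780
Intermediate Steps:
h = -5 (h = 6 - 11 = -5)
u(p) = (-2 + p)*(7 + p) (u(p) = (7 + p)*(-2 + p) = (-2 + p)*(7 + p))
R(d) = -2*d/(3*(4 + d)) (R(d) = -(d + d)/(3*(d + 4)) = -2*d/(3*(4 + d)))
Q = -840 (Q = -105*8 = -840)
Q + R(h)*u(-1) = -840 + (-2*(-5)/(12 + 3*(-5)))*(-14 + (-1)² + 5*(-1)) = -840 + (-2*(-5)/(12 - 15))*(-14 + 1 - 5) = -840 - 2*(-5)/(-3)*(-18) = -840 - 2*(-5)*(-⅓)*(-18) = -840 - 10/3*(-18) = -840 + 60 = -780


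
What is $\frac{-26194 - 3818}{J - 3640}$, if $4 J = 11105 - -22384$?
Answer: $- \frac{120048}{18929} \approx -6.342$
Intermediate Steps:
$J = \frac{33489}{4}$ ($J = \frac{11105 - -22384}{4} = \frac{11105 + 22384}{4} = \frac{1}{4} \cdot 33489 = \frac{33489}{4} \approx 8372.3$)
$\frac{-26194 - 3818}{J - 3640} = \frac{-26194 - 3818}{\frac{33489}{4} - 3640} = - \frac{30012}{\frac{18929}{4}} = \left(-30012\right) \frac{4}{18929} = - \frac{120048}{18929}$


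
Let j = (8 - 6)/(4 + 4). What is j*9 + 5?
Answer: 29/4 ≈ 7.2500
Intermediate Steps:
j = ¼ (j = 2/8 = 2*(⅛) = ¼ ≈ 0.25000)
j*9 + 5 = (¼)*9 + 5 = 9/4 + 5 = 29/4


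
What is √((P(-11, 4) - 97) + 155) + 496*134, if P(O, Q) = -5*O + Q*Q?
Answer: 66464 + √129 ≈ 66475.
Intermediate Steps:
P(O, Q) = Q² - 5*O (P(O, Q) = -5*O + Q² = Q² - 5*O)
√((P(-11, 4) - 97) + 155) + 496*134 = √(((4² - 5*(-11)) - 97) + 155) + 496*134 = √(((16 + 55) - 97) + 155) + 66464 = √((71 - 97) + 155) + 66464 = √(-26 + 155) + 66464 = √129 + 66464 = 66464 + √129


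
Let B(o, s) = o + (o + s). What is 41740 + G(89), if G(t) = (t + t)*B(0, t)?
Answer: 57582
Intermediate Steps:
B(o, s) = s + 2*o
G(t) = 2*t² (G(t) = (t + t)*(t + 2*0) = (2*t)*(t + 0) = (2*t)*t = 2*t²)
41740 + G(89) = 41740 + 2*89² = 41740 + 2*7921 = 41740 + 15842 = 57582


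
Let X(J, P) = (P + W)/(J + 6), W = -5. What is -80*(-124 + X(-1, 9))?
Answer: 9856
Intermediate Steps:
X(J, P) = (-5 + P)/(6 + J) (X(J, P) = (P - 5)/(J + 6) = (-5 + P)/(6 + J))
-80*(-124 + X(-1, 9)) = -80*(-124 + (-5 + 9)/(6 - 1)) = -80*(-124 + 4/5) = -80*(-124 + (⅕)*4) = -80*(-124 + ⅘) = -80*(-616/5) = 9856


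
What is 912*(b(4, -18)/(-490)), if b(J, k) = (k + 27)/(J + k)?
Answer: 2052/1715 ≈ 1.1965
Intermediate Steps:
b(J, k) = (27 + k)/(J + k)
912*(b(4, -18)/(-490)) = 912*(((27 - 18)/(4 - 18))/(-490)) = 912*((9/(-14))*(-1/490)) = 912*(-1/14*9*(-1/490)) = 912*(-9/14*(-1/490)) = 912*(9/6860) = 2052/1715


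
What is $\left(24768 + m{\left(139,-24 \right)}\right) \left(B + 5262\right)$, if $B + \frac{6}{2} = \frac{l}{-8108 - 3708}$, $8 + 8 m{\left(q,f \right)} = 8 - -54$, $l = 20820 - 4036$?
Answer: $\frac{109935404865}{844} \approx 1.3026 \cdot 10^{8}$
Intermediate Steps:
$l = 16784$
$m{\left(q,f \right)} = \frac{27}{4}$ ($m{\left(q,f \right)} = -1 + \frac{8 - -54}{8} = -1 + \frac{8 + 54}{8} = -1 + \frac{1}{8} \cdot 62 = -1 + \frac{31}{4} = \frac{27}{4}$)
$B = - \frac{6529}{1477}$ ($B = -3 + \frac{16784}{-8108 - 3708} = -3 + \frac{16784}{-11816} = -3 + 16784 \left(- \frac{1}{11816}\right) = -3 - \frac{2098}{1477} = - \frac{6529}{1477} \approx -4.4204$)
$\left(24768 + m{\left(139,-24 \right)}\right) \left(B + 5262\right) = \left(24768 + \frac{27}{4}\right) \left(- \frac{6529}{1477} + 5262\right) = \frac{99099}{4} \cdot \frac{7765445}{1477} = \frac{109935404865}{844}$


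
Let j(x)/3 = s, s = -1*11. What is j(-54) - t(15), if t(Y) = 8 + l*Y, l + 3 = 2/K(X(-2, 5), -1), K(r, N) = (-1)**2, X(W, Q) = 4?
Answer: -26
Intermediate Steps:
K(r, N) = 1
l = -1 (l = -3 + 2/1 = -3 + 2*1 = -3 + 2 = -1)
s = -11
t(Y) = 8 - Y
j(x) = -33 (j(x) = 3*(-11) = -33)
j(-54) - t(15) = -33 - (8 - 1*15) = -33 - (8 - 15) = -33 - 1*(-7) = -33 + 7 = -26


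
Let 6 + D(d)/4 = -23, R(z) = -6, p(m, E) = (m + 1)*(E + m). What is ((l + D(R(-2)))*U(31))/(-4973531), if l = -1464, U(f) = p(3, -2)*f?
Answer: 195920/4973531 ≈ 0.039393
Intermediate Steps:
p(m, E) = (1 + m)*(E + m)
U(f) = 4*f (U(f) = (-2 + 3 + 3² - 2*3)*f = (-2 + 3 + 9 - 6)*f = 4*f)
D(d) = -116 (D(d) = -24 + 4*(-23) = -24 - 92 = -116)
((l + D(R(-2)))*U(31))/(-4973531) = ((-1464 - 116)*(4*31))/(-4973531) = -1580*124*(-1/4973531) = -195920*(-1/4973531) = 195920/4973531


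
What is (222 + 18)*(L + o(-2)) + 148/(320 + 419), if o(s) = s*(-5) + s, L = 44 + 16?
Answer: 12060628/739 ≈ 16320.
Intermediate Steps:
L = 60
o(s) = -4*s (o(s) = -5*s + s = -4*s)
(222 + 18)*(L + o(-2)) + 148/(320 + 419) = (222 + 18)*(60 - 4*(-2)) + 148/(320 + 419) = 240*(60 + 8) + 148/739 = 240*68 + (1/739)*148 = 16320 + 148/739 = 12060628/739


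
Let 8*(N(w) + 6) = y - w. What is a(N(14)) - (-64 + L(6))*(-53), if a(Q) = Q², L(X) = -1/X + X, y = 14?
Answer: -18281/6 ≈ -3046.8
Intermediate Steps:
N(w) = -17/4 - w/8 (N(w) = -6 + (14 - w)/8 = -6 + (7/4 - w/8) = -17/4 - w/8)
L(X) = X - 1/X
a(N(14)) - (-64 + L(6))*(-53) = (-17/4 - ⅛*14)² - (-64 + (6 - 1/6))*(-53) = (-17/4 - 7/4)² - (-64 + (6 - 1*⅙))*(-53) = (-6)² - (-64 + (6 - ⅙))*(-53) = 36 - (-64 + 35/6)*(-53) = 36 - (-349)*(-53)/6 = 36 - 1*18497/6 = 36 - 18497/6 = -18281/6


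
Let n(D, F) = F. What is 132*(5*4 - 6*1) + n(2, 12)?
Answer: 1860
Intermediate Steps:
132*(5*4 - 6*1) + n(2, 12) = 132*(5*4 - 6*1) + 12 = 132*(20 - 6) + 12 = 132*14 + 12 = 1848 + 12 = 1860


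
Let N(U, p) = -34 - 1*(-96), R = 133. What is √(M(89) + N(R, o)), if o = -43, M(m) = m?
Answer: √151 ≈ 12.288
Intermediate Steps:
N(U, p) = 62 (N(U, p) = -34 + 96 = 62)
√(M(89) + N(R, o)) = √(89 + 62) = √151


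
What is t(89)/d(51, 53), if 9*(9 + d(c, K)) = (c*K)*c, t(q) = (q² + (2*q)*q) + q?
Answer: 67/43 ≈ 1.5581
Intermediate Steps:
t(q) = q + 3*q² (t(q) = (q² + 2*q²) + q = 3*q² + q = q + 3*q²)
d(c, K) = -9 + K*c²/9 (d(c, K) = -9 + ((c*K)*c)/9 = -9 + ((K*c)*c)/9 = -9 + (K*c²)/9 = -9 + K*c²/9)
t(89)/d(51, 53) = (89*(1 + 3*89))/(-9 + (⅑)*53*51²) = (89*(1 + 267))/(-9 + (⅑)*53*2601) = (89*268)/(-9 + 15317) = 23852/15308 = 23852*(1/15308) = 67/43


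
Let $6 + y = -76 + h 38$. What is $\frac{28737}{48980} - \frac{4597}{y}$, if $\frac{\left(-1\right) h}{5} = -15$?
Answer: $- \frac{1174331}{1093360} \approx -1.0741$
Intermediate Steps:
$h = 75$ ($h = \left(-5\right) \left(-15\right) = 75$)
$y = 2768$ ($y = -6 + \left(-76 + 75 \cdot 38\right) = -6 + \left(-76 + 2850\right) = -6 + 2774 = 2768$)
$\frac{28737}{48980} - \frac{4597}{y} = \frac{28737}{48980} - \frac{4597}{2768} = 28737 \cdot \frac{1}{48980} - \frac{4597}{2768} = \frac{927}{1580} - \frac{4597}{2768} = - \frac{1174331}{1093360}$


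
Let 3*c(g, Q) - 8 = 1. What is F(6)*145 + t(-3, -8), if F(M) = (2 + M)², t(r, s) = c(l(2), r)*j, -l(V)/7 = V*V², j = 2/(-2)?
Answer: 9277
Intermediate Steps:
j = -1 (j = 2*(-½) = -1)
l(V) = -7*V³ (l(V) = -7*V*V² = -7*V³)
c(g, Q) = 3 (c(g, Q) = 8/3 + (⅓)*1 = 8/3 + ⅓ = 3)
t(r, s) = -3 (t(r, s) = 3*(-1) = -3)
F(6)*145 + t(-3, -8) = (2 + 6)²*145 - 3 = 8²*145 - 3 = 64*145 - 3 = 9280 - 3 = 9277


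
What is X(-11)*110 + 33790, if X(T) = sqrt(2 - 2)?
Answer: 33790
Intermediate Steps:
X(T) = 0 (X(T) = sqrt(0) = 0)
X(-11)*110 + 33790 = 0*110 + 33790 = 0 + 33790 = 33790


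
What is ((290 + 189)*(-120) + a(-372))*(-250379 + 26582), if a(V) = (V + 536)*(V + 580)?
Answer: 5229688296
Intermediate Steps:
a(V) = (536 + V)*(580 + V)
((290 + 189)*(-120) + a(-372))*(-250379 + 26582) = ((290 + 189)*(-120) + (310880 + (-372)² + 1116*(-372)))*(-250379 + 26582) = (479*(-120) + (310880 + 138384 - 415152))*(-223797) = (-57480 + 34112)*(-223797) = -23368*(-223797) = 5229688296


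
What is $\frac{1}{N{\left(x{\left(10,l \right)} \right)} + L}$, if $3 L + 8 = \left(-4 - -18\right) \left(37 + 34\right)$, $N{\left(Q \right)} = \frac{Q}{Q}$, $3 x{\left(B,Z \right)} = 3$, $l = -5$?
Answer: $\frac{3}{989} \approx 0.0030334$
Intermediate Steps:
$x{\left(B,Z \right)} = 1$ ($x{\left(B,Z \right)} = \frac{1}{3} \cdot 3 = 1$)
$N{\left(Q \right)} = 1$
$L = \frac{986}{3}$ ($L = - \frac{8}{3} + \frac{\left(-4 - -18\right) \left(37 + 34\right)}{3} = - \frac{8}{3} + \frac{\left(-4 + 18\right) 71}{3} = - \frac{8}{3} + \frac{14 \cdot 71}{3} = - \frac{8}{3} + \frac{1}{3} \cdot 994 = - \frac{8}{3} + \frac{994}{3} = \frac{986}{3} \approx 328.67$)
$\frac{1}{N{\left(x{\left(10,l \right)} \right)} + L} = \frac{1}{1 + \frac{986}{3}} = \frac{1}{\frac{989}{3}} = \frac{3}{989}$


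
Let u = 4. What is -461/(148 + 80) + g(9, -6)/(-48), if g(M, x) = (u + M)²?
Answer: -1685/304 ≈ -5.5428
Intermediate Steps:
g(M, x) = (4 + M)²
-461/(148 + 80) + g(9, -6)/(-48) = -461/(148 + 80) + (4 + 9)²/(-48) = -461/228 + 13²*(-1/48) = -461*1/228 + 169*(-1/48) = -461/228 - 169/48 = -1685/304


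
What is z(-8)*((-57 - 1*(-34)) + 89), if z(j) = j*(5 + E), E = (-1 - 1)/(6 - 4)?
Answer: -2112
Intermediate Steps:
E = -1 (E = -2/2 = -2*1/2 = -1)
z(j) = 4*j (z(j) = j*(5 - 1) = j*4 = 4*j)
z(-8)*((-57 - 1*(-34)) + 89) = (4*(-8))*((-57 - 1*(-34)) + 89) = -32*((-57 + 34) + 89) = -32*(-23 + 89) = -32*66 = -2112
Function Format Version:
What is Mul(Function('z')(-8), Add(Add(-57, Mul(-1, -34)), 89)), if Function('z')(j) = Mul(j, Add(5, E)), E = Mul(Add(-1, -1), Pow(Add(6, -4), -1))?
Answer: -2112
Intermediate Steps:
E = -1 (E = Mul(-2, Pow(2, -1)) = Mul(-2, Rational(1, 2)) = -1)
Function('z')(j) = Mul(4, j) (Function('z')(j) = Mul(j, Add(5, -1)) = Mul(j, 4) = Mul(4, j))
Mul(Function('z')(-8), Add(Add(-57, Mul(-1, -34)), 89)) = Mul(Mul(4, -8), Add(Add(-57, Mul(-1, -34)), 89)) = Mul(-32, Add(Add(-57, 34), 89)) = Mul(-32, Add(-23, 89)) = Mul(-32, 66) = -2112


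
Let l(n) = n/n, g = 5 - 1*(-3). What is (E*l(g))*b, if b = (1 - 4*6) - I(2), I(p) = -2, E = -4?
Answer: 84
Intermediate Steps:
g = 8 (g = 5 + 3 = 8)
l(n) = 1
b = -21 (b = (1 - 4*6) - 1*(-2) = (1 - 24) + 2 = -23 + 2 = -21)
(E*l(g))*b = -4*1*(-21) = -4*(-21) = 84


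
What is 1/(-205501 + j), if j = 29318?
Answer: -1/176183 ≈ -5.6759e-6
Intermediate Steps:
1/(-205501 + j) = 1/(-205501 + 29318) = 1/(-176183) = -1/176183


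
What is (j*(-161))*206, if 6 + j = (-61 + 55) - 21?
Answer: 1094478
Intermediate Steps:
j = -33 (j = -6 + ((-61 + 55) - 21) = -6 + (-6 - 21) = -6 - 27 = -33)
(j*(-161))*206 = -33*(-161)*206 = 5313*206 = 1094478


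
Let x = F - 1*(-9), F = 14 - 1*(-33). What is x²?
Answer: 3136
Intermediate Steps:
F = 47 (F = 14 + 33 = 47)
x = 56 (x = 47 - 1*(-9) = 47 + 9 = 56)
x² = 56² = 3136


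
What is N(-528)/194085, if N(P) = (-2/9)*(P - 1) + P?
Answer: -3694/1746765 ≈ -0.0021148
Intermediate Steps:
N(P) = 2/9 + 7*P/9 (N(P) = (-2*⅑)*(-1 + P) + P = -2*(-1 + P)/9 + P = (2/9 - 2*P/9) + P = 2/9 + 7*P/9)
N(-528)/194085 = (2/9 + (7/9)*(-528))/194085 = (2/9 - 1232/3)*(1/194085) = -3694/9*1/194085 = -3694/1746765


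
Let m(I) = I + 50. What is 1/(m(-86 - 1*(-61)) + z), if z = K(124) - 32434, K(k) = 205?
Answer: -1/32204 ≈ -3.1052e-5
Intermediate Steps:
m(I) = 50 + I
z = -32229 (z = 205 - 32434 = -32229)
1/(m(-86 - 1*(-61)) + z) = 1/((50 + (-86 - 1*(-61))) - 32229) = 1/((50 + (-86 + 61)) - 32229) = 1/((50 - 25) - 32229) = 1/(25 - 32229) = 1/(-32204) = -1/32204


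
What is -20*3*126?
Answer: -7560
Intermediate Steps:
-20*3*126 = -60*126 = -7560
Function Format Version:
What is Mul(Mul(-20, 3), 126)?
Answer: -7560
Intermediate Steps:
Mul(Mul(-20, 3), 126) = Mul(-60, 126) = -7560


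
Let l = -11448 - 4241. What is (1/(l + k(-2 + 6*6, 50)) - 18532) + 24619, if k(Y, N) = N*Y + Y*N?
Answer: 74803142/12289 ≈ 6087.0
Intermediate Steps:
l = -15689
k(Y, N) = 2*N*Y (k(Y, N) = N*Y + N*Y = 2*N*Y)
(1/(l + k(-2 + 6*6, 50)) - 18532) + 24619 = (1/(-15689 + 2*50*(-2 + 6*6)) - 18532) + 24619 = (1/(-15689 + 2*50*(-2 + 36)) - 18532) + 24619 = (1/(-15689 + 2*50*34) - 18532) + 24619 = (1/(-15689 + 3400) - 18532) + 24619 = (1/(-12289) - 18532) + 24619 = (-1/12289 - 18532) + 24619 = -227739749/12289 + 24619 = 74803142/12289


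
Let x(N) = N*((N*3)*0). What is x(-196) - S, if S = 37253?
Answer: -37253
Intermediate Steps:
x(N) = 0 (x(N) = N*((3*N)*0) = N*0 = 0)
x(-196) - S = 0 - 1*37253 = 0 - 37253 = -37253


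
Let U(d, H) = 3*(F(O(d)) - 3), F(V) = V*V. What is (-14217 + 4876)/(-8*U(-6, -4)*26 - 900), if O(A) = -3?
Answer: 9341/4644 ≈ 2.0114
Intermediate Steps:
F(V) = V²
U(d, H) = 18 (U(d, H) = 3*((-3)² - 3) = 3*(9 - 3) = 3*6 = 18)
(-14217 + 4876)/(-8*U(-6, -4)*26 - 900) = (-14217 + 4876)/(-8*18*26 - 900) = -9341/(-144*26 - 900) = -9341/(-3744 - 900) = -9341/(-4644) = -9341*(-1/4644) = 9341/4644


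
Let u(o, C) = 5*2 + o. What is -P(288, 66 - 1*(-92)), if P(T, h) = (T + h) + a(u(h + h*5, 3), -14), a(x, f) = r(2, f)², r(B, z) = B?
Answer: -450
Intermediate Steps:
u(o, C) = 10 + o
a(x, f) = 4 (a(x, f) = 2² = 4)
P(T, h) = 4 + T + h (P(T, h) = (T + h) + 4 = 4 + T + h)
-P(288, 66 - 1*(-92)) = -(4 + 288 + (66 - 1*(-92))) = -(4 + 288 + (66 + 92)) = -(4 + 288 + 158) = -1*450 = -450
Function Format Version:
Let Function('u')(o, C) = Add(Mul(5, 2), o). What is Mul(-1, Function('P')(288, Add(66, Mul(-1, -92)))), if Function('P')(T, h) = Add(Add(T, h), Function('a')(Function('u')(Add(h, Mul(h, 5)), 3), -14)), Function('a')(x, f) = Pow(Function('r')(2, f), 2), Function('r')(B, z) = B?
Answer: -450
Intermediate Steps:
Function('u')(o, C) = Add(10, o)
Function('a')(x, f) = 4 (Function('a')(x, f) = Pow(2, 2) = 4)
Function('P')(T, h) = Add(4, T, h) (Function('P')(T, h) = Add(Add(T, h), 4) = Add(4, T, h))
Mul(-1, Function('P')(288, Add(66, Mul(-1, -92)))) = Mul(-1, Add(4, 288, Add(66, Mul(-1, -92)))) = Mul(-1, Add(4, 288, Add(66, 92))) = Mul(-1, Add(4, 288, 158)) = Mul(-1, 450) = -450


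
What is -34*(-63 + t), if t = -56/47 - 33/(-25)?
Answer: 2511716/1175 ≈ 2137.6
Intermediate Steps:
t = 151/1175 (t = -56*1/47 - 33*(-1/25) = -56/47 + 33/25 = 151/1175 ≈ 0.12851)
-34*(-63 + t) = -34*(-63 + 151/1175) = -34*(-73874/1175) = 2511716/1175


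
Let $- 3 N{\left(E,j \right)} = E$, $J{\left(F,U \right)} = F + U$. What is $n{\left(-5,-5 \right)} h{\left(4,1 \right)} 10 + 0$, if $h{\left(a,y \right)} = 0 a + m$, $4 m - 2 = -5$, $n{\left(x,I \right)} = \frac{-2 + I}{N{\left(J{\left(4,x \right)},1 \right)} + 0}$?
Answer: $\frac{315}{2} \approx 157.5$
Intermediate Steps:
$N{\left(E,j \right)} = - \frac{E}{3}$
$n{\left(x,I \right)} = \frac{-2 + I}{- \frac{4}{3} - \frac{x}{3}}$ ($n{\left(x,I \right)} = \frac{-2 + I}{- \frac{4 + x}{3} + 0} = \frac{-2 + I}{\left(- \frac{4}{3} - \frac{x}{3}\right) + 0} = \frac{-2 + I}{- \frac{4}{3} - \frac{x}{3}}$)
$m = - \frac{3}{4}$ ($m = \frac{1}{2} + \frac{1}{4} \left(-5\right) = \frac{1}{2} - \frac{5}{4} = - \frac{3}{4} \approx -0.75$)
$h{\left(a,y \right)} = - \frac{3}{4}$ ($h{\left(a,y \right)} = 0 a - \frac{3}{4} = 0 - \frac{3}{4} = - \frac{3}{4}$)
$n{\left(-5,-5 \right)} h{\left(4,1 \right)} 10 + 0 = \frac{3 \left(2 - -5\right)}{4 - 5} \left(- \frac{3}{4}\right) 10 + 0 = \frac{3 \left(2 + 5\right)}{-1} \left(- \frac{3}{4}\right) 10 + 0 = 3 \left(-1\right) 7 \left(- \frac{3}{4}\right) 10 + 0 = \left(-21\right) \left(- \frac{3}{4}\right) 10 + 0 = \frac{63}{4} \cdot 10 + 0 = \frac{315}{2} + 0 = \frac{315}{2}$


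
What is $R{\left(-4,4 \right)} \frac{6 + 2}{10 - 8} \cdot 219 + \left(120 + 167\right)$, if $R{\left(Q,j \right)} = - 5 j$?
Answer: $-17233$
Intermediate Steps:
$R{\left(-4,4 \right)} \frac{6 + 2}{10 - 8} \cdot 219 + \left(120 + 167\right) = \left(-5\right) 4 \frac{6 + 2}{10 - 8} \cdot 219 + \left(120 + 167\right) = - 20 \cdot \frac{8}{2} \cdot 219 + 287 = - 20 \cdot 8 \cdot \frac{1}{2} \cdot 219 + 287 = \left(-20\right) 4 \cdot 219 + 287 = \left(-80\right) 219 + 287 = -17520 + 287 = -17233$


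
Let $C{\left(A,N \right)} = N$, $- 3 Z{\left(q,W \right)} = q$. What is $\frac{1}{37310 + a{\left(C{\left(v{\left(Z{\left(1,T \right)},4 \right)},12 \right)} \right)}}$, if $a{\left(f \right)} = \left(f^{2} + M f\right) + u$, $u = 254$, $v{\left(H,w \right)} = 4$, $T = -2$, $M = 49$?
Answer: $\frac{1}{38296} \approx 2.6112 \cdot 10^{-5}$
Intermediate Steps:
$Z{\left(q,W \right)} = - \frac{q}{3}$
$a{\left(f \right)} = 254 + f^{2} + 49 f$ ($a{\left(f \right)} = \left(f^{2} + 49 f\right) + 254 = 254 + f^{2} + 49 f$)
$\frac{1}{37310 + a{\left(C{\left(v{\left(Z{\left(1,T \right)},4 \right)},12 \right)} \right)}} = \frac{1}{37310 + \left(254 + 12^{2} + 49 \cdot 12\right)} = \frac{1}{37310 + \left(254 + 144 + 588\right)} = \frac{1}{37310 + 986} = \frac{1}{38296}$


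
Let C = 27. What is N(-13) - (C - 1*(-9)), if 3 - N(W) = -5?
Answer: -28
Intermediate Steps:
N(W) = 8 (N(W) = 3 - 1*(-5) = 3 + 5 = 8)
N(-13) - (C - 1*(-9)) = 8 - (27 - 1*(-9)) = 8 - (27 + 9) = 8 - 1*36 = 8 - 36 = -28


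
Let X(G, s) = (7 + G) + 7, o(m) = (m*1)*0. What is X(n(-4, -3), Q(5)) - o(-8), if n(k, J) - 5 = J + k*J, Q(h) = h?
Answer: 28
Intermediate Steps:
o(m) = 0 (o(m) = m*0 = 0)
n(k, J) = 5 + J + J*k (n(k, J) = 5 + (J + k*J) = 5 + (J + J*k) = 5 + J + J*k)
X(G, s) = 14 + G
X(n(-4, -3), Q(5)) - o(-8) = (14 + (5 - 3 - 3*(-4))) - 1*0 = (14 + (5 - 3 + 12)) + 0 = (14 + 14) + 0 = 28 + 0 = 28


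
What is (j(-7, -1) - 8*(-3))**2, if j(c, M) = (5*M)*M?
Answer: 841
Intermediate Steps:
j(c, M) = 5*M**2
(j(-7, -1) - 8*(-3))**2 = (5*(-1)**2 - 8*(-3))**2 = (5*1 + 24)**2 = (5 + 24)**2 = 29**2 = 841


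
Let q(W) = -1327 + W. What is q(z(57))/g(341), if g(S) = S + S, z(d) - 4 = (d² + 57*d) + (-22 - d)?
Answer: 2548/341 ≈ 7.4721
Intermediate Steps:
z(d) = -18 + d² + 56*d (z(d) = 4 + ((d² + 57*d) + (-22 - d)) = 4 + (-22 + d² + 56*d) = -18 + d² + 56*d)
g(S) = 2*S
q(z(57))/g(341) = (-1327 + (-18 + 57² + 56*57))/((2*341)) = (-1327 + (-18 + 3249 + 3192))/682 = (-1327 + 6423)*(1/682) = 5096*(1/682) = 2548/341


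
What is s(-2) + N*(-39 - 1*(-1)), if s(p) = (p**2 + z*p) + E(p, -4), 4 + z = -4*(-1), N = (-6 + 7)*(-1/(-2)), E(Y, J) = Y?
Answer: -17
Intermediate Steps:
N = 1/2 (N = 1*(-1*(-1/2)) = 1*(1/2) = 1/2 ≈ 0.50000)
z = 0 (z = -4 - 4*(-1) = -4 + 4 = 0)
s(p) = p + p**2 (s(p) = (p**2 + 0*p) + p = (p**2 + 0) + p = p**2 + p = p + p**2)
s(-2) + N*(-39 - 1*(-1)) = -2*(1 - 2) + (-39 - 1*(-1))/2 = -2*(-1) + (-39 + 1)/2 = 2 + (1/2)*(-38) = 2 - 19 = -17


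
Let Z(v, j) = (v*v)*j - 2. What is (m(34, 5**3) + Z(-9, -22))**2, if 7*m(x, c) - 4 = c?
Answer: 152744881/49 ≈ 3.1172e+6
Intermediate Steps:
m(x, c) = 4/7 + c/7
Z(v, j) = -2 + j*v**2 (Z(v, j) = v**2*j - 2 = j*v**2 - 2 = -2 + j*v**2)
(m(34, 5**3) + Z(-9, -22))**2 = ((4/7 + (1/7)*5**3) + (-2 - 22*(-9)**2))**2 = ((4/7 + (1/7)*125) + (-2 - 22*81))**2 = ((4/7 + 125/7) + (-2 - 1782))**2 = (129/7 - 1784)**2 = (-12359/7)**2 = 152744881/49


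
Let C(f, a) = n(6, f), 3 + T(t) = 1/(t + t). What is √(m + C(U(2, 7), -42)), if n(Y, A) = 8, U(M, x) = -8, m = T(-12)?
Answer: √714/12 ≈ 2.2267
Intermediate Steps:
T(t) = -3 + 1/(2*t) (T(t) = -3 + 1/(t + t) = -3 + 1/(2*t))
m = -73/24 (m = -3 + (½)/(-12) = -3 + (½)*(-1/12) = -3 - 1/24 = -73/24 ≈ -3.0417)
C(f, a) = 8
√(m + C(U(2, 7), -42)) = √(-73/24 + 8) = √(119/24) = √714/12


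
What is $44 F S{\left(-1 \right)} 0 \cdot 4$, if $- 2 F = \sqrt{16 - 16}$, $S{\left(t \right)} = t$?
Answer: $0$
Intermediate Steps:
$F = 0$ ($F = - \frac{\sqrt{16 - 16}}{2} = - \frac{\sqrt{0}}{2} = \left(- \frac{1}{2}\right) 0 = 0$)
$44 F S{\left(-1 \right)} 0 \cdot 4 = 44 \cdot 0 \left(-1\right) 0 \cdot 4 = 0 \cdot 0 \cdot 4 = 0 \cdot 0 = 0$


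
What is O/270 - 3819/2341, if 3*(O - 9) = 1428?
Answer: 20851/126414 ≈ 0.16494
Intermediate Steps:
O = 485 (O = 9 + (⅓)*1428 = 9 + 476 = 485)
O/270 - 3819/2341 = 485/270 - 3819/2341 = 485*(1/270) - 3819*1/2341 = 97/54 - 3819/2341 = 20851/126414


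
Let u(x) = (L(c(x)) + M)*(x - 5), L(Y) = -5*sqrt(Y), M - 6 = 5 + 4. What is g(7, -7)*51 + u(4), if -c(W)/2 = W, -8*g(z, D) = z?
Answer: -477/8 + 10*I*sqrt(2) ≈ -59.625 + 14.142*I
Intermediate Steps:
g(z, D) = -z/8
c(W) = -2*W
M = 15 (M = 6 + (5 + 4) = 6 + 9 = 15)
u(x) = (-5 + x)*(15 - 5*sqrt(2)*sqrt(-x)) (u(x) = (-5*sqrt(2)*sqrt(-x) + 15)*(x - 5) = (-5*sqrt(2)*sqrt(-x) + 15)*(-5 + x) = (15 - 5*sqrt(2)*sqrt(-x))*(-5 + x) = (-5 + x)*(15 - 5*sqrt(2)*sqrt(-x)))
g(7, -7)*51 + u(4) = -1/8*7*51 + (-75 + 15*4 + 5*sqrt(2)*(-1*4)**(3/2) + 25*sqrt(2)*sqrt(-1*4)) = -7/8*51 + (-75 + 60 + 5*sqrt(2)*(-4)**(3/2) + 25*sqrt(2)*sqrt(-4)) = -357/8 + (-75 + 60 + 5*sqrt(2)*(-8*I) + 25*sqrt(2)*(2*I)) = -357/8 + (-75 + 60 - 40*I*sqrt(2) + 50*I*sqrt(2)) = -357/8 + (-15 + 10*I*sqrt(2)) = -477/8 + 10*I*sqrt(2)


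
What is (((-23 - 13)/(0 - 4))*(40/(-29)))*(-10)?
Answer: 3600/29 ≈ 124.14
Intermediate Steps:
(((-23 - 13)/(0 - 4))*(40/(-29)))*(-10) = ((-36/(-4))*(40*(-1/29)))*(-10) = (-36*(-¼)*(-40/29))*(-10) = (9*(-40/29))*(-10) = -360/29*(-10) = 3600/29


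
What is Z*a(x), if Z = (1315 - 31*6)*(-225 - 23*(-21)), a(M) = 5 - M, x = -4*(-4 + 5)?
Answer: 2621538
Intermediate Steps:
x = -4 (x = -4*1 = -4)
Z = 291282 (Z = (1315 - 186)*(-225 + 483) = 1129*258 = 291282)
Z*a(x) = 291282*(5 - 1*(-4)) = 291282*(5 + 4) = 291282*9 = 2621538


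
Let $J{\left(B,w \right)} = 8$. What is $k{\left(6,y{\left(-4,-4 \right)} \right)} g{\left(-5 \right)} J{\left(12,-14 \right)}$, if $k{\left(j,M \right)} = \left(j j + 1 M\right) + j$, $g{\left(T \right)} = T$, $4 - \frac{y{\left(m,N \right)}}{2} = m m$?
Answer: $-720$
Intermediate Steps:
$y{\left(m,N \right)} = 8 - 2 m^{2}$ ($y{\left(m,N \right)} = 8 - 2 m m = 8 - 2 m^{2}$)
$k{\left(j,M \right)} = M + j + j^{2}$ ($k{\left(j,M \right)} = \left(j^{2} + M\right) + j = \left(M + j^{2}\right) + j = M + j + j^{2}$)
$k{\left(6,y{\left(-4,-4 \right)} \right)} g{\left(-5 \right)} J{\left(12,-14 \right)} = \left(\left(8 - 2 \left(-4\right)^{2}\right) + 6 + 6^{2}\right) \left(-5\right) 8 = \left(\left(8 - 32\right) + 6 + 36\right) \left(-5\right) 8 = \left(-24 + 6 + 36\right) \left(-5\right) 8 = 18 \left(-5\right) 8 = \left(-90\right) 8 = -720$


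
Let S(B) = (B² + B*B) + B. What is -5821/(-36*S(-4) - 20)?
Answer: 5821/1028 ≈ 5.6625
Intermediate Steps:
S(B) = B + 2*B² (S(B) = (B² + B²) + B = 2*B² + B = B + 2*B²)
-5821/(-36*S(-4) - 20) = -5821/(-(-144)*(1 + 2*(-4)) - 20) = -5821/(-(-144)*(1 - 8) - 20) = -5821/(-(-144)*(-7) - 20) = -5821/(-36*28 - 20) = -5821/(-1008 - 20) = -5821/(-1028) = -5821*(-1/1028) = 5821/1028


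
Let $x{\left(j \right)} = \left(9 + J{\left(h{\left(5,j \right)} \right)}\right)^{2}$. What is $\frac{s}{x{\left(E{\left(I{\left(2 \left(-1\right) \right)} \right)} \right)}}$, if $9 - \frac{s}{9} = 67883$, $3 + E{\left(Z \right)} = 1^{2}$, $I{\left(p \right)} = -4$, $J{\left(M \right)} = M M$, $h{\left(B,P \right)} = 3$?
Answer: $- \frac{33937}{18} \approx -1885.4$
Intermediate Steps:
$J{\left(M \right)} = M^{2}$
$E{\left(Z \right)} = -2$ ($E{\left(Z \right)} = -3 + 1^{2} = -3 + 1 = -2$)
$s = -610866$ ($s = 81 - 610947 = -610866$)
$x{\left(j \right)} = 324$ ($x{\left(j \right)} = \left(9 + 3^{2}\right)^{2} = \left(9 + 9\right)^{2} = 18^{2} = 324$)
$\frac{s}{x{\left(E{\left(I{\left(2 \left(-1\right) \right)} \right)} \right)}} = - \frac{610866}{324} = \left(-610866\right) \frac{1}{324} = - \frac{33937}{18}$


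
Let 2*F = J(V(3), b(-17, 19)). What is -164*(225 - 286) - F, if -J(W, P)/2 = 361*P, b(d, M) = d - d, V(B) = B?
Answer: 10004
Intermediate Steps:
b(d, M) = 0
J(W, P) = -722*P
F = 0 (F = (-722*0)/2 = (½)*0 = 0)
-164*(225 - 286) - F = -164*(225 - 286) - 1*0 = -164*(-61) + 0 = 10004 + 0 = 10004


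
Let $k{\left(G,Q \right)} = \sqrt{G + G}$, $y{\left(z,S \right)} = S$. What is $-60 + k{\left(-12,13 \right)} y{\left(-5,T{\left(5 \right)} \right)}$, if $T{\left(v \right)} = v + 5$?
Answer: $-60 + 20 i \sqrt{6} \approx -60.0 + 48.99 i$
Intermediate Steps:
$T{\left(v \right)} = 5 + v$
$k{\left(G,Q \right)} = \sqrt{2} \sqrt{G}$ ($k{\left(G,Q \right)} = \sqrt{2 G} = \sqrt{2} \sqrt{G}$)
$-60 + k{\left(-12,13 \right)} y{\left(-5,T{\left(5 \right)} \right)} = -60 + \sqrt{2} \sqrt{-12} \left(5 + 5\right) = -60 + \sqrt{2} \cdot 2 i \sqrt{3} \cdot 10 = -60 + 2 i \sqrt{6} \cdot 10 = -60 + 20 i \sqrt{6}$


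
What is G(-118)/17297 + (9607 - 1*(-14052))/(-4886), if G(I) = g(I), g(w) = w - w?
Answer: -23659/4886 ≈ -4.8422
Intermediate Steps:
g(w) = 0
G(I) = 0
G(-118)/17297 + (9607 - 1*(-14052))/(-4886) = 0/17297 + (9607 - 1*(-14052))/(-4886) = 0*(1/17297) + (9607 + 14052)*(-1/4886) = 0 + 23659*(-1/4886) = 0 - 23659/4886 = -23659/4886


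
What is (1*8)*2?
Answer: 16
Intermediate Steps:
(1*8)*2 = 8*2 = 16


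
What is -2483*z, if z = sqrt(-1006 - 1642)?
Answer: -4966*I*sqrt(662) ≈ -1.2777e+5*I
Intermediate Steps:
z = 2*I*sqrt(662) (z = sqrt(-2648) = 2*I*sqrt(662) ≈ 51.459*I)
-2483*z = -4966*I*sqrt(662)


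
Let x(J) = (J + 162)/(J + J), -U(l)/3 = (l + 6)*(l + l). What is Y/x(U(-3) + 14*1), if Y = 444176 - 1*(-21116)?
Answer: 31639856/115 ≈ 2.7513e+5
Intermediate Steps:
U(l) = -6*l*(6 + l) (U(l) = -3*(l + 6)*(l + l) = -3*(6 + l)*2*l = -6*l*(6 + l))
x(J) = (162 + J)/(2*J) (x(J) = (162 + J)/((2*J)) = (162 + J)*(1/(2*J)) = (162 + J)/(2*J))
Y = 465292 (Y = 444176 + 21116 = 465292)
Y/x(U(-3) + 14*1) = 465292/(((162 + (-6*(-3)*(6 - 3) + 14*1))/(2*(-6*(-3)*(6 - 3) + 14*1)))) = 465292/(((162 + (-6*(-3)*3 + 14))/(2*(-6*(-3)*3 + 14)))) = 465292/(((162 + (54 + 14))/(2*(54 + 14)))) = 465292/(((½)*(162 + 68)/68)) = 465292/(((½)*(1/68)*230)) = 465292/(115/68) = 465292*(68/115) = 31639856/115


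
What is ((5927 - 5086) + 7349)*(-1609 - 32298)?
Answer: -277698330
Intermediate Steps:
((5927 - 5086) + 7349)*(-1609 - 32298) = (841 + 7349)*(-33907) = 8190*(-33907) = -277698330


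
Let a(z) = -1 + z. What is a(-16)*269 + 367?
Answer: -4206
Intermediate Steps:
a(-16)*269 + 367 = (-1 - 16)*269 + 367 = -17*269 + 367 = -4573 + 367 = -4206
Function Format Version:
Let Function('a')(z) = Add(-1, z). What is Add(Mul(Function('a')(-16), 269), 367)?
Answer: -4206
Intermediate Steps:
Add(Mul(Function('a')(-16), 269), 367) = Add(Mul(Add(-1, -16), 269), 367) = Add(Mul(-17, 269), 367) = Add(-4573, 367) = -4206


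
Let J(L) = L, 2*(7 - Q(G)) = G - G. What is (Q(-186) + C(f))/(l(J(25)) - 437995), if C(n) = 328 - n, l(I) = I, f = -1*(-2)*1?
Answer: -111/145990 ≈ -0.00076033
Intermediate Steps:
f = 2 (f = 2*1 = 2)
Q(G) = 7 (Q(G) = 7 - (G - G)/2 = 7 - 1/2*0 = 7 + 0 = 7)
(Q(-186) + C(f))/(l(J(25)) - 437995) = (7 + (328 - 1*2))/(25 - 437995) = (7 + (328 - 2))/(-437970) = (7 + 326)*(-1/437970) = 333*(-1/437970) = -111/145990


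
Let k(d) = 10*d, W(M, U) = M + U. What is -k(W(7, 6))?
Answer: -130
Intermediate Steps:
-k(W(7, 6)) = -10*(7 + 6) = -10*13 = -1*130 = -130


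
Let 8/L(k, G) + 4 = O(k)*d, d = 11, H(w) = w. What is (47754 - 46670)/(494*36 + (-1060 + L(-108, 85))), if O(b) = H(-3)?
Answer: 10027/154695 ≈ 0.064818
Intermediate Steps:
O(b) = -3
L(k, G) = -8/37 (L(k, G) = 8/(-4 - 3*11) = 8/(-4 - 33) = 8/(-37) = 8*(-1/37) = -8/37)
(47754 - 46670)/(494*36 + (-1060 + L(-108, 85))) = (47754 - 46670)/(494*36 + (-1060 - 8/37)) = 1084/(17784 - 39228/37) = 1084/(618780/37) = 1084*(37/618780) = 10027/154695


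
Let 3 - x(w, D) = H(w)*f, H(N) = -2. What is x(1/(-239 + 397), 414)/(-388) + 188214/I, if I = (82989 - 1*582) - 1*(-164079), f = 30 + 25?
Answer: 7529019/15939428 ≈ 0.47235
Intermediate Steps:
f = 55
x(w, D) = 113 (x(w, D) = 3 - (-2)*55 = 3 - 1*(-110) = 3 + 110 = 113)
I = 246486 (I = (82989 - 582) + 164079 = 82407 + 164079 = 246486)
x(1/(-239 + 397), 414)/(-388) + 188214/I = 113/(-388) + 188214/246486 = 113*(-1/388) + 188214*(1/246486) = -113/388 + 31369/41081 = 7529019/15939428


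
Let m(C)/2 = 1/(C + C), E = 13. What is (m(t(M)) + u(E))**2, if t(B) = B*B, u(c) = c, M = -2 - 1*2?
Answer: 43681/256 ≈ 170.63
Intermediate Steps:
M = -4 (M = -2 - 2 = -4)
t(B) = B**2
m(C) = 1/C (m(C) = 2/(C + C) = 2/((2*C)) = 2*(1/(2*C)) = 1/C)
(m(t(M)) + u(E))**2 = (1/((-4)**2) + 13)**2 = (1/16 + 13)**2 = (209/16)**2 = 43681/256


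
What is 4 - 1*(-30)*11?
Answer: 334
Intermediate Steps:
4 - 1*(-30)*11 = 4 + 30*11 = 4 + 330 = 334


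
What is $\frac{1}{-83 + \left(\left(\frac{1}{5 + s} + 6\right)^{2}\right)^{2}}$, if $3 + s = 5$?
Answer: $\frac{2401}{3219518} \approx 0.00074576$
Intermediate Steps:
$s = 2$ ($s = -3 + 5 = 2$)
$\frac{1}{-83 + \left(\left(\frac{1}{5 + s} + 6\right)^{2}\right)^{2}} = \frac{1}{-83 + \left(\left(\frac{1}{5 + 2} + 6\right)^{2}\right)^{2}} = \frac{1}{-83 + \left(\left(\frac{1}{7} + 6\right)^{2}\right)^{2}} = \frac{1}{-83 + \left(\left(\frac{43}{7}\right)^{2}\right)^{2}} = \frac{1}{-83 + \left(\frac{1849}{49}\right)^{2}} = \frac{1}{-83 + \frac{3418801}{2401}} = \frac{1}{\frac{3219518}{2401}} = \frac{2401}{3219518}$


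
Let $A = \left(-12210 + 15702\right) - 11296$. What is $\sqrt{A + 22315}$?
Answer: $\sqrt{14511} \approx 120.46$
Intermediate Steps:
$A = -7804$ ($A = 3492 - 11296 = -7804$)
$\sqrt{A + 22315} = \sqrt{-7804 + 22315} = \sqrt{14511}$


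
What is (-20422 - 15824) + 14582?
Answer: -21664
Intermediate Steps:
(-20422 - 15824) + 14582 = -36246 + 14582 = -21664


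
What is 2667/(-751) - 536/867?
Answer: -2714825/651117 ≈ -4.1695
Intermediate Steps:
2667/(-751) - 536/867 = 2667*(-1/751) - 536*1/867 = -2667/751 - 536/867 = -2714825/651117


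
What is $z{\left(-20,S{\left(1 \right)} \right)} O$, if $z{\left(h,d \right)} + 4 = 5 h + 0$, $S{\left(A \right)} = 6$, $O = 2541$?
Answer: $-264264$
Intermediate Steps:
$z{\left(h,d \right)} = -4 + 5 h$ ($z{\left(h,d \right)} = -4 + \left(5 h + 0\right) = -4 + 5 h$)
$z{\left(-20,S{\left(1 \right)} \right)} O = \left(-4 + 5 \left(-20\right)\right) 2541 = \left(-4 - 100\right) 2541 = \left(-104\right) 2541 = -264264$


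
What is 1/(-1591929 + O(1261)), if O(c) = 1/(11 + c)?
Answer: -1272/2024933687 ≈ -6.2817e-7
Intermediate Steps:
1/(-1591929 + O(1261)) = 1/(-1591929 + 1/(11 + 1261)) = 1/(-1591929 + 1/1272) = 1/(-2024933687/1272) = -1272/2024933687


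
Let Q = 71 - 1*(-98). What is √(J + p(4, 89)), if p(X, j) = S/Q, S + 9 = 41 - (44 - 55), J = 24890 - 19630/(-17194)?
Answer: 22*√642368820058/111761 ≈ 157.77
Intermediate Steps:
J = 213989145/8597 (J = 24890 - 19630*(-1)/17194 = 24890 - 1*(-9815/8597) = 24890 + 9815/8597 = 213989145/8597 ≈ 24891.)
Q = 169 (Q = 71 + 98 = 169)
S = 43 (S = -9 + (41 - (44 - 55)) = -9 + (41 - 1*(-11)) = -9 + (41 + 11) = -9 + 52 = 43)
p(X, j) = 43/169
√(J + p(4, 89)) = √(213989145/8597 + 43/169) = √(36164535176/1452893) = 22*√642368820058/111761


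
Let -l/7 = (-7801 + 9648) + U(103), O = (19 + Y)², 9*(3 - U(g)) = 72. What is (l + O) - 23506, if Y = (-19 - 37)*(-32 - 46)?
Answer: 19209369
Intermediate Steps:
Y = 4368 (Y = -56*(-78) = 4368)
U(g) = -5 (U(g) = 3 - ⅑*72 = 3 - 8 = -5)
O = 19245769 (O = (19 + 4368)² = 4387² = 19245769)
l = -12894 (l = -7*((-7801 + 9648) - 5) = -7*(1847 - 5) = -7*1842 = -12894)
(l + O) - 23506 = (-12894 + 19245769) - 23506 = 19232875 - 23506 = 19209369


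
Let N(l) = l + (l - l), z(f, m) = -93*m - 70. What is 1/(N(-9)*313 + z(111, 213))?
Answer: -1/22696 ≈ -4.4061e-5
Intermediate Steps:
z(f, m) = -70 - 93*m
N(l) = l (N(l) = l + 0 = l)
1/(N(-9)*313 + z(111, 213)) = 1/(-9*313 + (-70 - 93*213)) = 1/(-2817 + (-70 - 19809)) = 1/(-2817 - 19879) = 1/(-22696) = -1/22696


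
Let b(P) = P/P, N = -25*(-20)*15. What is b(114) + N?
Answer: 7501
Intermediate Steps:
N = 7500 (N = 500*15 = 7500)
b(P) = 1
b(114) + N = 1 + 7500 = 7501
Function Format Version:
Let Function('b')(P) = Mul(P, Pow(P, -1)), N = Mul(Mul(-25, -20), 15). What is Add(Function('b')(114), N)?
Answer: 7501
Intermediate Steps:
N = 7500 (N = Mul(500, 15) = 7500)
Function('b')(P) = 1
Add(Function('b')(114), N) = Add(1, 7500) = 7501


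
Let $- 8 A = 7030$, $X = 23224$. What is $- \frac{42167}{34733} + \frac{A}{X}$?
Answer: $- \frac{4039232127}{3226556768} \approx -1.2519$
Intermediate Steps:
$A = - \frac{3515}{4}$ ($A = \left(- \frac{1}{8}\right) 7030 = - \frac{3515}{4} \approx -878.75$)
$- \frac{42167}{34733} + \frac{A}{X} = - \frac{42167}{34733} - \frac{3515}{4 \cdot 23224} = \left(-42167\right) \frac{1}{34733} - \frac{3515}{92896} = - \frac{42167}{34733} - \frac{3515}{92896} = - \frac{4039232127}{3226556768}$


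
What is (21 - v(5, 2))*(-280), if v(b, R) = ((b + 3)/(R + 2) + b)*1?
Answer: -3920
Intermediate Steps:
v(b, R) = b + (3 + b)/(2 + R) (v(b, R) = ((3 + b)/(2 + R) + b)*1 = (b + (3 + b)/(2 + R))*1 = b + (3 + b)/(2 + R))
(21 - v(5, 2))*(-280) = (21 - (3 + 3*5 + 2*5)/(2 + 2))*(-280) = (21 - (3 + 15 + 10)/4)*(-280) = (21 - 28/4)*(-280) = (21 - 1*7)*(-280) = (21 - 7)*(-280) = 14*(-280) = -3920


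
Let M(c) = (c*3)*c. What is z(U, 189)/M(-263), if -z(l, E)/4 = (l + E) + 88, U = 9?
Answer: -1144/207507 ≈ -0.0055131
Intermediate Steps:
z(l, E) = -352 - 4*E - 4*l (z(l, E) = -4*((l + E) + 88) = -4*((E + l) + 88) = -4*(88 + E + l) = -352 - 4*E - 4*l)
M(c) = 3*c**2 (M(c) = (3*c)*c = 3*c**2)
z(U, 189)/M(-263) = (-352 - 4*189 - 4*9)/((3*(-263)**2)) = (-352 - 756 - 36)/((3*69169)) = -1144/207507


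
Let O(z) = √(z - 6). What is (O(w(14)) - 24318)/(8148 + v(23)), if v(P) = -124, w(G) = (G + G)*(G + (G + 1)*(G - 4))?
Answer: -12159/4012 + √4586/8024 ≈ -3.0222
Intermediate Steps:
w(G) = 2*G*(G + (1 + G)*(-4 + G)) (w(G) = (2*G)*(G + (1 + G)*(-4 + G)) = 2*G*(G + (1 + G)*(-4 + G)))
O(z) = √(-6 + z)
(O(w(14)) - 24318)/(8148 + v(23)) = (√(-6 + 2*14*(-4 + 14² - 2*14)) - 24318)/(8148 - 124) = (√(-6 + 2*14*(-4 + 196 - 28)) - 24318)/8024 = (√(-6 + 2*14*164) - 24318)*(1/8024) = (√(-6 + 4592) - 24318)*(1/8024) = (√4586 - 24318)*(1/8024) = (-24318 + √4586)*(1/8024) = -12159/4012 + √4586/8024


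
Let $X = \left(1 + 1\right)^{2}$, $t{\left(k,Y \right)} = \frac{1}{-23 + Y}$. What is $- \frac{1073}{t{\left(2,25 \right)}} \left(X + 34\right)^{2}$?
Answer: $-3098824$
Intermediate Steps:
$X = 4$ ($X = 2^{2} = 4$)
$- \frac{1073}{t{\left(2,25 \right)}} \left(X + 34\right)^{2} = - \frac{1073}{\frac{1}{-23 + 25}} \left(4 + 34\right)^{2} = - \frac{1073}{\frac{1}{2}} \cdot 38^{2} = - 1073 \frac{1}{\frac{1}{2}} \cdot 1444 = \left(-1073\right) 2 \cdot 1444 = \left(-2146\right) 1444 = -3098824$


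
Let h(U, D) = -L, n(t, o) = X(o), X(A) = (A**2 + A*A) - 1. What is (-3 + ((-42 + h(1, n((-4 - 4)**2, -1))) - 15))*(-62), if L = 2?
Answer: 3844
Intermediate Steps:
X(A) = -1 + 2*A**2 (X(A) = (A**2 + A**2) - 1 = 2*A**2 - 1 = -1 + 2*A**2)
n(t, o) = -1 + 2*o**2
h(U, D) = -2 (h(U, D) = -1*2 = -2)
(-3 + ((-42 + h(1, n((-4 - 4)**2, -1))) - 15))*(-62) = (-3 + ((-42 - 2) - 15))*(-62) = (-3 + (-44 - 15))*(-62) = (-3 - 59)*(-62) = -62*(-62) = 3844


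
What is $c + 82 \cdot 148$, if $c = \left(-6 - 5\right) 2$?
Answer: $12114$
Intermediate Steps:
$c = -22$ ($c = \left(-11\right) 2 = -22$)
$c + 82 \cdot 148 = -22 + 82 \cdot 148 = -22 + 12136 = 12114$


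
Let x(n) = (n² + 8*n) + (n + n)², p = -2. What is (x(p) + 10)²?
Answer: 196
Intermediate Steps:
x(n) = 5*n² + 8*n (x(n) = (n² + 8*n) + (2*n)² = (n² + 8*n) + 4*n² = 5*n² + 8*n)
(x(p) + 10)² = (-2*(8 + 5*(-2)) + 10)² = (-2*(8 - 10) + 10)² = (-2*(-2) + 10)² = (4 + 10)² = 14² = 196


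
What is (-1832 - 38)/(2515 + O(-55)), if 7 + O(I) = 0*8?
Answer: -85/114 ≈ -0.74561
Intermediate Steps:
O(I) = -7 (O(I) = -7 + 0*8 = -7 + 0 = -7)
(-1832 - 38)/(2515 + O(-55)) = (-1832 - 38)/(2515 - 7) = -1870/2508 = -1870*1/2508 = -85/114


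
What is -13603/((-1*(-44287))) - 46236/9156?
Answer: -181016900/33790981 ≈ -5.3570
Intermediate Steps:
-13603/((-1*(-44287))) - 46236/9156 = -13603/44287 - 46236*1/9156 = -13603*1/44287 - 3853/763 = -13603/44287 - 3853/763 = -181016900/33790981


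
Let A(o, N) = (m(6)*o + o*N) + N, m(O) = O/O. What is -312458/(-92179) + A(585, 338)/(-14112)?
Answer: -1986032513/185832864 ≈ -10.687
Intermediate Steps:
m(O) = 1
A(o, N) = N + o + N*o (A(o, N) = (1*o + o*N) + N = (o + N*o) + N = N + o + N*o)
-312458/(-92179) + A(585, 338)/(-14112) = -312458/(-92179) + (338 + 585 + 338*585)/(-14112) = -312458*(-1/92179) + (338 + 585 + 197730)*(-1/14112) = 312458/92179 + 198653*(-1/14112) = 312458/92179 - 28379/2016 = -1986032513/185832864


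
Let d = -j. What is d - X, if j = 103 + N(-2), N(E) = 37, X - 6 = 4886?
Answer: -5032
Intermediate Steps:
X = 4892 (X = 6 + 4886 = 4892)
j = 140 (j = 103 + 37 = 140)
d = -140 (d = -1*140 = -140)
d - X = -140 - 1*4892 = -140 - 4892 = -5032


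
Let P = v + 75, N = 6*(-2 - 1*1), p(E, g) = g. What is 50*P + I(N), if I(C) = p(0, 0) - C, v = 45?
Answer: 6018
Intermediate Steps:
N = -18 (N = 6*(-2 - 1) = 6*(-3) = -18)
I(C) = -C (I(C) = 0 - C = -C)
P = 120 (P = 45 + 75 = 120)
50*P + I(N) = 50*120 - 1*(-18) = 6000 + 18 = 6018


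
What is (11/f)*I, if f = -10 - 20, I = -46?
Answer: 253/15 ≈ 16.867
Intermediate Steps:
f = -30
(11/f)*I = (11/(-30))*(-46) = (11*(-1/30))*(-46) = -11/30*(-46) = 253/15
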